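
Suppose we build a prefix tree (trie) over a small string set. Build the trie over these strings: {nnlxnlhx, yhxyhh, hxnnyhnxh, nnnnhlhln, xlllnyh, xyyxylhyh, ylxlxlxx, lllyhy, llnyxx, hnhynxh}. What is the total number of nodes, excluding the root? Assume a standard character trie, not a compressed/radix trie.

68

Insert word by word; a character creates a node only if that edge doesn't already exist:
  "nnlxnlhx" → 8 new (n, n, l, x, n, l, h, x)
  "yhxyhh" → 6 new (y, h, x, y, h, h)
  "hxnnyhnxh" → 9 new (h, x, n, n, y, h, n, x, h)
  "nnnnhlhln" → prefix "nn" already present; 7 new (n, n, h, l, h, l, n)
  "xlllnyh" → 7 new (x, l, l, l, n, y, h)
  "xyyxylhyh" → prefix "x" already present; 8 new (y, y, x, y, l, h, y, h)
  "ylxlxlxx" → prefix "y" already present; 7 new (l, x, l, x, l, x, x)
  "lllyhy" → 6 new (l, l, l, y, h, y)
  "llnyxx" → prefix "ll" already present; 4 new (n, y, x, x)
  "hnhynxh" → prefix "h" already present; 6 new (n, h, y, n, x, h)
Total nodes = 8 + 6 + 9 + 7 + 7 + 8 + 7 + 6 + 4 + 6 = 68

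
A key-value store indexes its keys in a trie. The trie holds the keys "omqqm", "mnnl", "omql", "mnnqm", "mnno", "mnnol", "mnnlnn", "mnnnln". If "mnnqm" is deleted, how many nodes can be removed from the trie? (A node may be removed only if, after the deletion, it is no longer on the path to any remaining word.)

2

A node on "mnnqm"'s path can go only if nothing else ends at it or branches off below it.
The suffix "qm" (2 nodes) is used only by "mnnqm"; the node for "mnn" still has the child "l", so pruning stops there.
Nodes removed: 2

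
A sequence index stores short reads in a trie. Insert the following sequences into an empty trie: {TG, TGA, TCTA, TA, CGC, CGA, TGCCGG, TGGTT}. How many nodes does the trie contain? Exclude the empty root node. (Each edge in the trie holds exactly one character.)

18

Count nodes per top-level branch (shared prefixes stored once):
  'C'-branch (CGA, CGC): 4 nodes
  'T'-branch (TA, TCTA, TG, TGA, TGCCGG, TGGTT): 14 nodes
Sum: 18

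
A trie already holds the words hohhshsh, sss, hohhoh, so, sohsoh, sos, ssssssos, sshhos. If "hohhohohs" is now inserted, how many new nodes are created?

Walking "hohhohohs" from the root, the first 6 characters ("hohhoh") follow existing edges; "o" is the first miss.
Each of the 3 remaining characters creates one node.

3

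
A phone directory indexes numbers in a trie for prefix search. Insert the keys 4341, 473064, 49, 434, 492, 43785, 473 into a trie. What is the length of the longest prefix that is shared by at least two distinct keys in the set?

3

Look for the deepest trie node that still has at least two words in its subtree.
e.g. "434" and "4341" share the prefix "434" of length 3; no pair shares a longer one.
Longest shared-prefix length: 3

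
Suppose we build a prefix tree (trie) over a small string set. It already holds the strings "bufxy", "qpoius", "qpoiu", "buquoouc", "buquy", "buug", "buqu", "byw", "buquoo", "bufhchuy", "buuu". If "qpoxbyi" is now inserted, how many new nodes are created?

4

Walking "qpoxbyi" from the root, the first 3 characters ("qpo") follow existing edges; "x" is the first miss.
New nodes needed: |"qpoxbyi"| − 3 = 7 − 3 = 4.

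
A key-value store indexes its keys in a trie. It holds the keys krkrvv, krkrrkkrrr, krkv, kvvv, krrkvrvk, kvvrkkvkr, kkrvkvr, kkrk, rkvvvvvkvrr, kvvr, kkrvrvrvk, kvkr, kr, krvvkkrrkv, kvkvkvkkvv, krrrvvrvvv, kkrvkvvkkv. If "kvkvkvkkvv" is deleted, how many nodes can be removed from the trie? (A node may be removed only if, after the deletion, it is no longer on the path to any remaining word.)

7

After clearing the end-marker at "kvkvkvkkvv", prune upward until reaching a node still needed by another word.
The suffix "vkvkkvv" (7 nodes) is used only by "kvkvkvkkvv"; the node for "kvk" still has the child "r", so pruning stops there.
Nodes removed: 7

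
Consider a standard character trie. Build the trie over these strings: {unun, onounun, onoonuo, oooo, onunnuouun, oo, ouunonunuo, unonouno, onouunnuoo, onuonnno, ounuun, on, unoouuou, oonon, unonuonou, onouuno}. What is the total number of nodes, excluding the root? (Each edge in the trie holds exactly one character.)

70

For each word, the new-node count is its length minus the longest prefix already in the trie:
  "unun" → 4 new (u, n, u, n)
  "onounun" → 7 new (o, n, o, u, n, u, n)
  "onoonuo" → prefix "ono" already present; 4 new (o, n, u, o)
  "oooo" → prefix "o" already present; 3 new (o, o, o)
  "onunnuouun" → prefix "on" already present; 8 new (u, n, n, u, o, u, u, n)
  "oo" → prefix "oo" already present; 0 new (none)
  "ouunonunuo" → prefix "o" already present; 9 new (u, u, n, o, n, u, n, u, o)
  "unonouno" → prefix "un" already present; 6 new (o, n, o, u, n, o)
  "onouunnuoo" → prefix "onou" already present; 6 new (u, n, n, u, o, o)
  "onuonnno" → prefix "onu" already present; 5 new (o, n, n, n, o)
  "ounuun" → prefix "ou" already present; 4 new (n, u, u, n)
  "on" → prefix "on" already present; 0 new (none)
  "unoouuou" → prefix "uno" already present; 5 new (o, u, u, o, u)
  "oonon" → prefix "oo" already present; 3 new (n, o, n)
  "unonuonou" → prefix "unon" already present; 5 new (u, o, n, o, u)
  "onouuno" → prefix "onouun" already present; 1 new (o)
Total nodes = 4 + 7 + 4 + 3 + 8 + 0 + 9 + 6 + 6 + 5 + 4 + 0 + 5 + 3 + 5 + 1 = 70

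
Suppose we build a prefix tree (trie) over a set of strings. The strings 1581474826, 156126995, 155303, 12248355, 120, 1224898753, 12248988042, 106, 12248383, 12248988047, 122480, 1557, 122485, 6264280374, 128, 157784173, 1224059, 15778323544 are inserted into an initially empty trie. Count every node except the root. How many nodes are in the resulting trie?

73

For each word, the new-node count is its length minus the longest prefix already in the trie:
  "1581474826" → 10 new (1, 5, 8, 1, 4, 7, 4, 8, 2, 6)
  "156126995" → prefix "15" already present; 7 new (6, 1, 2, 6, 9, 9, 5)
  "155303" → prefix "15" already present; 4 new (5, 3, 0, 3)
  "12248355" → prefix "1" already present; 7 new (2, 2, 4, 8, 3, 5, 5)
  "120" → prefix "12" already present; 1 new (0)
  "1224898753" → prefix "12248" already present; 5 new (9, 8, 7, 5, 3)
  "12248988042" → prefix "1224898" already present; 4 new (8, 0, 4, 2)
  "106" → prefix "1" already present; 2 new (0, 6)
  "12248383" → prefix "122483" already present; 2 new (8, 3)
  "12248988047" → prefix "1224898804" already present; 1 new (7)
  "122480" → prefix "12248" already present; 1 new (0)
  "1557" → prefix "155" already present; 1 new (7)
  "122485" → prefix "12248" already present; 1 new (5)
  "6264280374" → 10 new (6, 2, 6, 4, 2, 8, 0, 3, 7, 4)
  "128" → prefix "12" already present; 1 new (8)
  "157784173" → prefix "15" already present; 7 new (7, 7, 8, 4, 1, 7, 3)
  "1224059" → prefix "1224" already present; 3 new (0, 5, 9)
  "15778323544" → prefix "15778" already present; 6 new (3, 2, 3, 5, 4, 4)
Total nodes = 10 + 7 + 4 + 7 + 1 + 5 + 4 + 2 + 2 + 1 + 1 + 1 + 1 + 10 + 1 + 7 + 3 + 6 = 73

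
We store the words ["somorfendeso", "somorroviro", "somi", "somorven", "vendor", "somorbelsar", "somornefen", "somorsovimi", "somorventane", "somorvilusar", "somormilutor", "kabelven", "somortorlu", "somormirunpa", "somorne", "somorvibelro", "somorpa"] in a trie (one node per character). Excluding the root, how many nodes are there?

For each word, the new-node count is its length minus the longest prefix already in the trie:
  "somorfendeso" → 12 new (s, o, m, o, r, f, e, n, d, e, s, o)
  "somorroviro" → prefix "somor" already present; 6 new (r, o, v, i, r, o)
  "somi" → prefix "som" already present; 1 new (i)
  "somorven" → prefix "somor" already present; 3 new (v, e, n)
  "vendor" → 6 new (v, e, n, d, o, r)
  "somorbelsar" → prefix "somor" already present; 6 new (b, e, l, s, a, r)
  "somornefen" → prefix "somor" already present; 5 new (n, e, f, e, n)
  "somorsovimi" → prefix "somor" already present; 6 new (s, o, v, i, m, i)
  "somorventane" → prefix "somorven" already present; 4 new (t, a, n, e)
  "somorvilusar" → prefix "somorv" already present; 6 new (i, l, u, s, a, r)
  "somormilutor" → prefix "somor" already present; 7 new (m, i, l, u, t, o, r)
  "kabelven" → 8 new (k, a, b, e, l, v, e, n)
  "somortorlu" → prefix "somor" already present; 5 new (t, o, r, l, u)
  "somormirunpa" → prefix "somormi" already present; 5 new (r, u, n, p, a)
  "somorne" → prefix "somorne" already present; 0 new (none)
  "somorvibelro" → prefix "somorvi" already present; 5 new (b, e, l, r, o)
  "somorpa" → prefix "somor" already present; 2 new (p, a)
Total nodes = 12 + 6 + 1 + 3 + 6 + 6 + 5 + 6 + 4 + 6 + 7 + 8 + 5 + 5 + 0 + 5 + 2 = 87

87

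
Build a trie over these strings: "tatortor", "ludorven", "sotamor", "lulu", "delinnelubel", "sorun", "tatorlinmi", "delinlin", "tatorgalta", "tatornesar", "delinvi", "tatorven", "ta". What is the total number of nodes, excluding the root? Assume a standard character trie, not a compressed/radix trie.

Insert word by word; a character creates a node only if that edge doesn't already exist:
  "tatortor" → 8 new (t, a, t, o, r, t, o, r)
  "ludorven" → 8 new (l, u, d, o, r, v, e, n)
  "sotamor" → 7 new (s, o, t, a, m, o, r)
  "lulu" → prefix "lu" already present; 2 new (l, u)
  "delinnelubel" → 12 new (d, e, l, i, n, n, e, l, u, b, e, l)
  "sorun" → prefix "so" already present; 3 new (r, u, n)
  "tatorlinmi" → prefix "tator" already present; 5 new (l, i, n, m, i)
  "delinlin" → prefix "delin" already present; 3 new (l, i, n)
  "tatorgalta" → prefix "tator" already present; 5 new (g, a, l, t, a)
  "tatornesar" → prefix "tator" already present; 5 new (n, e, s, a, r)
  "delinvi" → prefix "delin" already present; 2 new (v, i)
  "tatorven" → prefix "tator" already present; 3 new (v, e, n)
  "ta" → prefix "ta" already present; 0 new (none)
Total nodes = 8 + 8 + 7 + 2 + 12 + 3 + 5 + 3 + 5 + 5 + 2 + 3 + 0 = 63

63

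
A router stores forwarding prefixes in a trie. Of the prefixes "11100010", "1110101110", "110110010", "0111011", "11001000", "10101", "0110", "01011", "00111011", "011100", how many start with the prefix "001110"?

1

Walk to "001110"; the words in its subtree are exactly those with that prefix.
Matches: "00111011"
Count: 1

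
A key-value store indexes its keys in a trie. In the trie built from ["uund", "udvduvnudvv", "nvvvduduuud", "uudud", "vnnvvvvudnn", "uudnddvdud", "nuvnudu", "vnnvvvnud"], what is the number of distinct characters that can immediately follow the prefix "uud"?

Walk "uud" from the root, arriving at one node.
Distinct next characters after "uud": n, u.
That node has 2 child edges.

2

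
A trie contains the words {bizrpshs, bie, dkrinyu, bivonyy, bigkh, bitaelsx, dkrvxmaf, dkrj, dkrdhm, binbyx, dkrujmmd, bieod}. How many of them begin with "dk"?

5

Traverse to the node for "dk", then collect every word in that subtree.
Matches: "dkrdhm", "dkrinyu", "dkrj", "dkrujmmd", "dkrvxmaf"
Count: 5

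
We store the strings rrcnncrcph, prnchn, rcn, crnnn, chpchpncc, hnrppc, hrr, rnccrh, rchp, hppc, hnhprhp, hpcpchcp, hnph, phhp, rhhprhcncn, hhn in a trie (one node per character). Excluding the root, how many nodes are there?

Count nodes per top-level branch (shared prefixes stored once):
  'c'-branch (chpchpncc, crnnn): 13 nodes
  'h'-branch (hhn, hnhprhp, hnph, hnrppc, hpcpchcp, hppc, hrr): 26 nodes
  'p'-branch (phhp, prnchn): 9 nodes
  'r'-branch (rchp, rcn, rhhprhcncn, rnccrh, rrcnncrcph): 28 nodes
Sum: 76

76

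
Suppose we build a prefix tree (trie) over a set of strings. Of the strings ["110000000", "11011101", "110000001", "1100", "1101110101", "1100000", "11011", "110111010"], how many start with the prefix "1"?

Traverse to the node for "1", then collect every word in that subtree.
Matches: "1100", "1100000", "110000000", "110000001", "11011", "11011101", "110111010", "1101110101"
Count: 8

8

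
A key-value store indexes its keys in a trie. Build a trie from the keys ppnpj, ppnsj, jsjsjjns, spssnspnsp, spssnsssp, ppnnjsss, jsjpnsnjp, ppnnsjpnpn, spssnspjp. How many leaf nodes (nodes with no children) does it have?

9

A leaf is a node with no children — equivalently, the end of a word that is not a proper prefix of any other stored word.
Those words: "jsjpnsnjp", "jsjsjjns", "ppnnjsss", "ppnnsjpnpn", "ppnpj", "ppnsj", "spssnspjp", "spssnspnsp", "spssnsssp"
Leaf count: 9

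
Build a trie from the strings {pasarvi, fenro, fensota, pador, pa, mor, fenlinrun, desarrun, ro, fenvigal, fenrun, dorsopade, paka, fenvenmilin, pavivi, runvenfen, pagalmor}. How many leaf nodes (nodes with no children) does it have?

16

Leaves are exactly the stored words that no other stored word extends.
Those words: "desarrun", "dorsopade", "fenlinrun", "fenro", "fenrun", "fensota", "fenvenmilin", "fenvigal", "mor", "pador", "pagalmor", "paka", "pasarvi", "pavivi", "ro", "runvenfen"
Leaf count: 16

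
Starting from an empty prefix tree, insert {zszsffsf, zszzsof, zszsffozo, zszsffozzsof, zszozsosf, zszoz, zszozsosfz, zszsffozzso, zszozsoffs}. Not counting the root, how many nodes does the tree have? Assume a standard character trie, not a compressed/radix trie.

29

Insert word by word; a character creates a node only if that edge doesn't already exist:
  "zszsffsf" → 8 new (z, s, z, s, f, f, s, f)
  "zszzsof" → prefix "zsz" already present; 4 new (z, s, o, f)
  "zszsffozo" → prefix "zszsff" already present; 3 new (o, z, o)
  "zszsffozzsof" → prefix "zszsffoz" already present; 4 new (z, s, o, f)
  "zszozsosf" → prefix "zsz" already present; 6 new (o, z, s, o, s, f)
  "zszoz" → prefix "zszoz" already present; 0 new (none)
  "zszozsosfz" → prefix "zszozsosf" already present; 1 new (z)
  "zszsffozzso" → prefix "zszsffozzso" already present; 0 new (none)
  "zszozsoffs" → prefix "zszozso" already present; 3 new (f, f, s)
Total nodes = 8 + 4 + 3 + 4 + 6 + 0 + 1 + 0 + 3 = 29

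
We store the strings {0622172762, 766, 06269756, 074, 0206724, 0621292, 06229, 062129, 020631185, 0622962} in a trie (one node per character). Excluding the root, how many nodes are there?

38

For each word, the new-node count is its length minus the longest prefix already in the trie:
  "0622172762" → 10 new (0, 6, 2, 2, 1, 7, 2, 7, 6, 2)
  "766" → 3 new (7, 6, 6)
  "06269756" → prefix "062" already present; 5 new (6, 9, 7, 5, 6)
  "074" → prefix "0" already present; 2 new (7, 4)
  "0206724" → prefix "0" already present; 6 new (2, 0, 6, 7, 2, 4)
  "0621292" → prefix "062" already present; 4 new (1, 2, 9, 2)
  "06229" → prefix "0622" already present; 1 new (9)
  "062129" → prefix "062129" already present; 0 new (none)
  "020631185" → prefix "0206" already present; 5 new (3, 1, 1, 8, 5)
  "0622962" → prefix "06229" already present; 2 new (6, 2)
Total nodes = 10 + 3 + 5 + 2 + 6 + 4 + 1 + 0 + 5 + 2 = 38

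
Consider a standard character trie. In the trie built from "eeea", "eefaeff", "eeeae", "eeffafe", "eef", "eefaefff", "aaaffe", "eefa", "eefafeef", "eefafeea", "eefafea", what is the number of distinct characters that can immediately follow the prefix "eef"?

2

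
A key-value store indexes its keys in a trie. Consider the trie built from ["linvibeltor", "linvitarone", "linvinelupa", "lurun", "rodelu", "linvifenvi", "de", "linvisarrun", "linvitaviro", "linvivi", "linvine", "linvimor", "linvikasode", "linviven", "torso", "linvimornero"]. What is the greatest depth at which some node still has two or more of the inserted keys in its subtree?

8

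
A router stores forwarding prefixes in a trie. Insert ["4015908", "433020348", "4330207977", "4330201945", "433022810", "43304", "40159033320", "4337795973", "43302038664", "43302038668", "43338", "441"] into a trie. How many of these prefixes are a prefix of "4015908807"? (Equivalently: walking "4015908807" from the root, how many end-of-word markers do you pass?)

1

Traverse "4015908807" character by character; count nodes along the way that are marked as word ends.
Prefixes of the query that are stored words: "4015908"
Count: 1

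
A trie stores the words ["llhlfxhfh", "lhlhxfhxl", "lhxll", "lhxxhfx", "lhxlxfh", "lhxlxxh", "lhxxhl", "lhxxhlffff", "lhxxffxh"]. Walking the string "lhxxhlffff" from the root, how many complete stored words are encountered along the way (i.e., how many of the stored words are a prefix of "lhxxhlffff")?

2

Check each prefix of "lhxxhlffff" against the stored set — each match is an end-marker on the path.
Prefixes of the query that are stored words: "lhxxhl", "lhxxhlffff"
Count: 2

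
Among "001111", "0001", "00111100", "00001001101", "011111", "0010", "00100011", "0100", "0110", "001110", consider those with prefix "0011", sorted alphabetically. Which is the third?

Filter for "0011…" and sort: "001110", "001111", "00111100"
The 3rd is 00111100.

00111100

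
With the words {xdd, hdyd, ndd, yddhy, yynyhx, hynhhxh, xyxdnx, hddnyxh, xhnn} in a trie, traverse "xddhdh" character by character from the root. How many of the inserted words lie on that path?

1

Walk "xddhdh" from the root; an end-of-word marker is hit whenever a stored word is a prefix of "xddhdh".
Prefixes of the query that are stored words: "xdd"
Count: 1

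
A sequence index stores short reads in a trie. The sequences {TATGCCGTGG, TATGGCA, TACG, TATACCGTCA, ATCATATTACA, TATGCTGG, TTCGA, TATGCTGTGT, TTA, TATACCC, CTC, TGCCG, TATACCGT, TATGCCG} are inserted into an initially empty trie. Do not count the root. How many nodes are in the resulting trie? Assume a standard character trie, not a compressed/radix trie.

Count nodes per top-level branch (shared prefixes stored once):
  'A'-branch (ATCATATTACA): 11 nodes
  'C'-branch (CTC): 3 nodes
  'T'-branch (TACG, TATACCC, TATACCGT, TATACCGTCA, TATGCCG, TATGCCGTGG, TATGCTGG, TATGCTGTGT, TATGGCA, TGCCG, TTA, TTCGA): 38 nodes
Sum: 52

52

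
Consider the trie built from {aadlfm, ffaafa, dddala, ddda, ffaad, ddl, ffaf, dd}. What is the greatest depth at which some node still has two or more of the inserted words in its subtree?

4

Look for the deepest trie node that still has at least two words in its subtree.
"ddda" and "dddala" agree on "ddda" (4 characters) before diverging; nothing deeper is shared.
Longest shared-prefix length: 4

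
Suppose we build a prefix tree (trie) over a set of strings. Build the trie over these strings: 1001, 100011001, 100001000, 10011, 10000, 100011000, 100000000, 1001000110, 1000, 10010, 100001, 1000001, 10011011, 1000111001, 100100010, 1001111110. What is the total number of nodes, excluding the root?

41

Count nodes per top-level branch (shared prefixes stored once):
  '1'-branch (1000, 10000, 100000000, 1000001, 100001, 100001000, 100011000, 100011001, 1000111001, 1001, 10010, 100100010, 1001000110, 10011, 10011011, 1001111110): 41 nodes
Sum: 41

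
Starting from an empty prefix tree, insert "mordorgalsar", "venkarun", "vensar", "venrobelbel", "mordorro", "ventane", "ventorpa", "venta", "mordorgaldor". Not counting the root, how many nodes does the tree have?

Trace insertions, counting only characters that open a new branch:
  "mordorgalsar" → 12 new (m, o, r, d, o, r, g, a, l, s, a, r)
  "venkarun" → 8 new (v, e, n, k, a, r, u, n)
  "vensar" → prefix "ven" already present; 3 new (s, a, r)
  "venrobelbel" → prefix "ven" already present; 8 new (r, o, b, e, l, b, e, l)
  "mordorro" → prefix "mordor" already present; 2 new (r, o)
  "ventane" → prefix "ven" already present; 4 new (t, a, n, e)
  "ventorpa" → prefix "vent" already present; 4 new (o, r, p, a)
  "venta" → prefix "venta" already present; 0 new (none)
  "mordorgaldor" → prefix "mordorgal" already present; 3 new (d, o, r)
Total nodes = 12 + 8 + 3 + 8 + 2 + 4 + 4 + 0 + 3 = 44

44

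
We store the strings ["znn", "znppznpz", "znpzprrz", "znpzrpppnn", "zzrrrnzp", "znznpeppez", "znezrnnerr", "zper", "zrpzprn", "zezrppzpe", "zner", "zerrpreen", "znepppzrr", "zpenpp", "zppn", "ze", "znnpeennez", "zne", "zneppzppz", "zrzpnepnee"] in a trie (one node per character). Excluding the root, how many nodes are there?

98

For each word, the new-node count is its length minus the longest prefix already in the trie:
  "znn" → 3 new (z, n, n)
  "znppznpz" → prefix "zn" already present; 6 new (p, p, z, n, p, z)
  "znpzprrz" → prefix "znp" already present; 5 new (z, p, r, r, z)
  "znpzrpppnn" → prefix "znpz" already present; 6 new (r, p, p, p, n, n)
  "zzrrrnzp" → prefix "z" already present; 7 new (z, r, r, r, n, z, p)
  "znznpeppez" → prefix "zn" already present; 8 new (z, n, p, e, p, p, e, z)
  "znezrnnerr" → prefix "zn" already present; 8 new (e, z, r, n, n, e, r, r)
  "zper" → prefix "z" already present; 3 new (p, e, r)
  "zrpzprn" → prefix "z" already present; 6 new (r, p, z, p, r, n)
  "zezrppzpe" → prefix "z" already present; 8 new (e, z, r, p, p, z, p, e)
  "zner" → prefix "zne" already present; 1 new (r)
  "zerrpreen" → prefix "ze" already present; 7 new (r, r, p, r, e, e, n)
  "znepppzrr" → prefix "zne" already present; 6 new (p, p, p, z, r, r)
  "zpenpp" → prefix "zpe" already present; 3 new (n, p, p)
  "zppn" → prefix "zp" already present; 2 new (p, n)
  "ze" → prefix "ze" already present; 0 new (none)
  "znnpeennez" → prefix "znn" already present; 7 new (p, e, e, n, n, e, z)
  "zne" → prefix "zne" already present; 0 new (none)
  "zneppzppz" → prefix "znepp" already present; 4 new (z, p, p, z)
  "zrzpnepnee" → prefix "zr" already present; 8 new (z, p, n, e, p, n, e, e)
Total nodes = 3 + 6 + 5 + 6 + 7 + 8 + 8 + 3 + 6 + 8 + 1 + 7 + 6 + 3 + 2 + 0 + 7 + 0 + 4 + 8 = 98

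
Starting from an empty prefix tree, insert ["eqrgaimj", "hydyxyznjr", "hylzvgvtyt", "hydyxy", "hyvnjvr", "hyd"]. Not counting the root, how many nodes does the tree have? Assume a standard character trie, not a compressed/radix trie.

31

Insert word by word; a character creates a node only if that edge doesn't already exist:
  "eqrgaimj" → 8 new (e, q, r, g, a, i, m, j)
  "hydyxyznjr" → 10 new (h, y, d, y, x, y, z, n, j, r)
  "hylzvgvtyt" → prefix "hy" already present; 8 new (l, z, v, g, v, t, y, t)
  "hydyxy" → prefix "hydyxy" already present; 0 new (none)
  "hyvnjvr" → prefix "hy" already present; 5 new (v, n, j, v, r)
  "hyd" → prefix "hyd" already present; 0 new (none)
Total nodes = 8 + 10 + 8 + 0 + 5 + 0 = 31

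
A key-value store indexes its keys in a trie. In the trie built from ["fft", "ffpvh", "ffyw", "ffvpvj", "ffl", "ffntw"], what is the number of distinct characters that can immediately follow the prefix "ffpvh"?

The children of the "ffpvh" node are the distinct next characters among strings starting with "ffpvh".
No stored string extends past "ffpvh".
That node has 0 child edges.

0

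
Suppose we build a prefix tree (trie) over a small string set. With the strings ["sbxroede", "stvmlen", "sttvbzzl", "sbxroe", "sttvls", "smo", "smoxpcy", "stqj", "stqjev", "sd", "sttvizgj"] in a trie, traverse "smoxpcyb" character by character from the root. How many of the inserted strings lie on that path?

2

Walk "smoxpcyb" from the root; an end-of-word marker is hit whenever a stored word is a prefix of "smoxpcyb".
Prefixes of the query that are stored words: "smo", "smoxpcy"
Count: 2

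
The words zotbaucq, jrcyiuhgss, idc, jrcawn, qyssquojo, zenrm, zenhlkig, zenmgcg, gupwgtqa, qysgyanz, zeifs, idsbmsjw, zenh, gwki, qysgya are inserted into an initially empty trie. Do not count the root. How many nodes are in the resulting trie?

Count nodes per top-level branch (shared prefixes stored once):
  'g'-branch (gupwgtqa, gwki): 11 nodes
  'i'-branch (idc, idsbmsjw): 9 nodes
  'j'-branch (jrcawn, jrcyiuhgss): 13 nodes
  'q'-branch (qysgya, qysgyanz, qyssquojo): 14 nodes
  'z'-branch (zeifs, zenh, zenhlkig, zenmgcg, zenrm, zotbaucq): 24 nodes
Sum: 71

71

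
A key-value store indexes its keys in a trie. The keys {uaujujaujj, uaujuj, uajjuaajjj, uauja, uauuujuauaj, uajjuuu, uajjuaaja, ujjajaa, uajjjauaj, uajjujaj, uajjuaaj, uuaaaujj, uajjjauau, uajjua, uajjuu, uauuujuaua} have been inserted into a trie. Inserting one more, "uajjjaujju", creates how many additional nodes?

"uajjjau" is already a path in the trie; the remaining "jju" must be added.
So 10 − 7 = 3 new nodes.

3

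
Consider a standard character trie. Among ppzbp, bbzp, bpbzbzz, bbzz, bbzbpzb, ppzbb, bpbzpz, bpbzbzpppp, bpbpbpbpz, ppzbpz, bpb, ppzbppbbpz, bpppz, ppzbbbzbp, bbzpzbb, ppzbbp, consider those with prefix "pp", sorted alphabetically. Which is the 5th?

ppzbppbbpz

Filter for "pp…" and sort: "ppzbb", "ppzbbbzbp", "ppzbbp", "ppzbp", "ppzbppbbpz", "ppzbpz"
The 5th is ppzbppbbpz.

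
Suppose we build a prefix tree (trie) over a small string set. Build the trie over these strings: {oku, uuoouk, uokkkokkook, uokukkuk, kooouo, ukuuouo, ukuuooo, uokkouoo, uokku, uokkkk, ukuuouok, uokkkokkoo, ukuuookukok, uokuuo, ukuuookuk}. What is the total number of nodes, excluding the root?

Trace insertions, counting only characters that open a new branch:
  "oku" → 3 new (o, k, u)
  "uuoouk" → 6 new (u, u, o, o, u, k)
  "uokkkokkook" → prefix "u" already present; 10 new (o, k, k, k, o, k, k, o, o, k)
  "uokukkuk" → prefix "uok" already present; 5 new (u, k, k, u, k)
  "kooouo" → 6 new (k, o, o, o, u, o)
  "ukuuouo" → prefix "u" already present; 6 new (k, u, u, o, u, o)
  "ukuuooo" → prefix "ukuuo" already present; 2 new (o, o)
  "uokkouoo" → prefix "uokk" already present; 4 new (o, u, o, o)
  "uokku" → prefix "uokk" already present; 1 new (u)
  "uokkkk" → prefix "uokkk" already present; 1 new (k)
  "ukuuouok" → prefix "ukuuouo" already present; 1 new (k)
  "uokkkokkoo" → prefix "uokkkokkoo" already present; 0 new (none)
  "ukuuookukok" → prefix "ukuuoo" already present; 5 new (k, u, k, o, k)
  "uokuuo" → prefix "uoku" already present; 2 new (u, o)
  "ukuuookuk" → prefix "ukuuookuk" already present; 0 new (none)
Total nodes = 3 + 6 + 10 + 5 + 6 + 6 + 2 + 4 + 1 + 1 + 1 + 0 + 5 + 2 + 0 = 52

52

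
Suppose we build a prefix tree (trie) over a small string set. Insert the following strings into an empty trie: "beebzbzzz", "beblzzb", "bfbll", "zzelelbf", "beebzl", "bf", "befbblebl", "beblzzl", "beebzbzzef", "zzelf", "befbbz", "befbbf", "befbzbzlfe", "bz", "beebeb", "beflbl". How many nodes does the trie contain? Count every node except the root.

Count nodes per top-level branch (shared prefixes stored once):
  'b'-branch (beblzzb, beblzzl, beebeb, beebzbzzef, beebzbzzz, beebzl, befbbf, befbblebl, befbbz, befbzbzlfe, beflbl, bf, bfbll, bz): 43 nodes
  'z'-branch (zzelelbf, zzelf): 9 nodes
Sum: 52

52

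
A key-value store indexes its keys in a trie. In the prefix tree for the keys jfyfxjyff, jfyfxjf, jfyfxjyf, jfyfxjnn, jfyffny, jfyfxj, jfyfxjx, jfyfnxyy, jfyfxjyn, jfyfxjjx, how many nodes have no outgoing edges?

8

Leaves are exactly the stored words that no other stored word extends.
Those words: "jfyffny", "jfyfnxyy", "jfyfxjf", "jfyfxjjx", "jfyfxjnn", "jfyfxjx", "jfyfxjyff", "jfyfxjyn"
Leaf count: 8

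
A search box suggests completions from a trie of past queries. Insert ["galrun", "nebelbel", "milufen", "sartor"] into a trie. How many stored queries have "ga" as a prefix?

1

Traverse to the node for "ga", then collect every word in that subtree.
Matches: "galrun"
Count: 1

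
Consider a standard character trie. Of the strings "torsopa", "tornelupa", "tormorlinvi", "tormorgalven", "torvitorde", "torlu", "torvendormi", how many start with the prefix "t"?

7

Traverse to the node for "t", then collect every word in that subtree.
Matches: "torlu", "tormorgalven", "tormorlinvi", "tornelupa", "torsopa", "torvendormi", "torvitorde"
Count: 7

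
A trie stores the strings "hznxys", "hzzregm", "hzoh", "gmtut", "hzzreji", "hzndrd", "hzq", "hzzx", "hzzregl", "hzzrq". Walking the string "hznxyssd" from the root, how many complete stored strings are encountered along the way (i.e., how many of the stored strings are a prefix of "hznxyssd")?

1

Walk "hznxyssd" from the root; an end-of-word marker is hit whenever a stored word is a prefix of "hznxyssd".
Prefixes of the query that are stored words: "hznxys"
Count: 1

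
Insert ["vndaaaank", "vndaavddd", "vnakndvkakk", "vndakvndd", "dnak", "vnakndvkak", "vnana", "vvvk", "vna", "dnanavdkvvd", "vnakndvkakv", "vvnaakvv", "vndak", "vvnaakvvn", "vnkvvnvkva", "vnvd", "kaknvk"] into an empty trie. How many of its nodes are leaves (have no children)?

Leaves are exactly the stored words that no other stored word extends.
Those words: "dnak", "dnanavdkvvd", "kaknvk", "vnakndvkakk", "vnakndvkakv", "vnana", "vndaaaank", "vndaavddd", "vndakvndd", "vnkvvnvkva", "vnvd", "vvnaakvvn", "vvvk"
Leaf count: 13

13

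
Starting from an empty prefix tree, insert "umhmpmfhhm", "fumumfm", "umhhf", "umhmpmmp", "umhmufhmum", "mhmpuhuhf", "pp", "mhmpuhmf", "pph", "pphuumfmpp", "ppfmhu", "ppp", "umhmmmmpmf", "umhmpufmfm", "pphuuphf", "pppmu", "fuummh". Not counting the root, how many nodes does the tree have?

Insert word by word; a character creates a node only if that edge doesn't already exist:
  "umhmpmfhhm" → 10 new (u, m, h, m, p, m, f, h, h, m)
  "fumumfm" → 7 new (f, u, m, u, m, f, m)
  "umhhf" → prefix "umh" already present; 2 new (h, f)
  "umhmpmmp" → prefix "umhmpm" already present; 2 new (m, p)
  "umhmufhmum" → prefix "umhm" already present; 6 new (u, f, h, m, u, m)
  "mhmpuhuhf" → 9 new (m, h, m, p, u, h, u, h, f)
  "pp" → 2 new (p, p)
  "mhmpuhmf" → prefix "mhmpuh" already present; 2 new (m, f)
  "pph" → prefix "pp" already present; 1 new (h)
  "pphuumfmpp" → prefix "pph" already present; 7 new (u, u, m, f, m, p, p)
  "ppfmhu" → prefix "pp" already present; 4 new (f, m, h, u)
  "ppp" → prefix "pp" already present; 1 new (p)
  "umhmmmmpmf" → prefix "umhm" already present; 6 new (m, m, m, p, m, f)
  "umhmpufmfm" → prefix "umhmp" already present; 5 new (u, f, m, f, m)
  "pphuuphf" → prefix "pphuu" already present; 3 new (p, h, f)
  "pppmu" → prefix "ppp" already present; 2 new (m, u)
  "fuummh" → prefix "fu" already present; 4 new (u, m, m, h)
Total nodes = 10 + 7 + 2 + 2 + 6 + 9 + 2 + 2 + 1 + 7 + 4 + 1 + 6 + 5 + 3 + 2 + 4 = 73

73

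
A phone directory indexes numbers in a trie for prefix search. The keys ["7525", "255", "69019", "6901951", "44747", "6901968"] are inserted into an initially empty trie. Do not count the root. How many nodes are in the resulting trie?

21

Insert word by word; a character creates a node only if that edge doesn't already exist:
  "7525" → 4 new (7, 5, 2, 5)
  "255" → 3 new (2, 5, 5)
  "69019" → 5 new (6, 9, 0, 1, 9)
  "6901951" → prefix "69019" already present; 2 new (5, 1)
  "44747" → 5 new (4, 4, 7, 4, 7)
  "6901968" → prefix "69019" already present; 2 new (6, 8)
Total nodes = 4 + 3 + 5 + 2 + 5 + 2 = 21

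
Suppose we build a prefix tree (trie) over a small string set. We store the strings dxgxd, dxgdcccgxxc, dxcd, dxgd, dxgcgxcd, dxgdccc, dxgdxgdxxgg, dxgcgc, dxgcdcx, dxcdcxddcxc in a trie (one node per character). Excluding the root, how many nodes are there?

38

Trie structure (* marks end of a word):
(root)
└─ d
   └─ x
      ├─ c
      │  └─ d *
      │     └─ c
      │        └─ x
      │           └─ d
      │              └─ d
      │                 └─ c
      │                    └─ x
      │                       └─ c *
      └─ g
         ├─ c
         │  ├─ d
         │  │  └─ c
         │  │     └─ x *
         │  └─ g
         │     ├─ c *
         │     └─ x
         │        └─ c
         │           └─ d *
         ├─ d *
         │  ├─ c
         │  │  └─ c
         │  │     └─ c *
         │  │        └─ g
         │  │           └─ x
         │  │              └─ x
         │  │                 └─ c *
         │  └─ x
         │     └─ g
         │        └─ d
         │           └─ x
         │              └─ x
         │                 └─ g
         │                    └─ g *
         └─ x
            └─ d *
Counting every labelled node above: 38.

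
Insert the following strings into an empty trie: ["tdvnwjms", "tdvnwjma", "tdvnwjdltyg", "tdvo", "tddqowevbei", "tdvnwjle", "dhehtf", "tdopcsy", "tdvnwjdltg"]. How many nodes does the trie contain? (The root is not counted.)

38

Insert word by word; a character creates a node only if that edge doesn't already exist:
  "tdvnwjms" → 8 new (t, d, v, n, w, j, m, s)
  "tdvnwjma" → prefix "tdvnwjm" already present; 1 new (a)
  "tdvnwjdltyg" → prefix "tdvnwj" already present; 5 new (d, l, t, y, g)
  "tdvo" → prefix "tdv" already present; 1 new (o)
  "tddqowevbei" → prefix "td" already present; 9 new (d, q, o, w, e, v, b, e, i)
  "tdvnwjle" → prefix "tdvnwj" already present; 2 new (l, e)
  "dhehtf" → 6 new (d, h, e, h, t, f)
  "tdopcsy" → prefix "td" already present; 5 new (o, p, c, s, y)
  "tdvnwjdltg" → prefix "tdvnwjdlt" already present; 1 new (g)
Total nodes = 8 + 1 + 5 + 1 + 9 + 2 + 6 + 5 + 1 = 38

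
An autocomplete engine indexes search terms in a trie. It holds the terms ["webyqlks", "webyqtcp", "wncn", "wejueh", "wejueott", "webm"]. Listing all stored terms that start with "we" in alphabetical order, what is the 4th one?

Filter for "we…" and sort: "webm", "webyqlks", "webyqtcp", "wejueh", "wejueott"
The 4th is wejueh.

wejueh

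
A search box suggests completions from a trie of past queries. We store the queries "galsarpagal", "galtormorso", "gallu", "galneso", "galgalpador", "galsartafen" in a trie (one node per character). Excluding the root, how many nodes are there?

38

Trie structure (* marks end of a word):
(root)
└─ g
   └─ a
      └─ l
         ├─ g
         │  └─ a
         │     └─ l
         │        └─ p
         │           └─ a
         │              └─ d
         │                 └─ o
         │                    └─ r *
         ├─ l
         │  └─ u *
         ├─ n
         │  └─ e
         │     └─ s
         │        └─ o *
         ├─ s
         │  └─ a
         │     └─ r
         │        ├─ p
         │        │  └─ a
         │        │     └─ g
         │        │        └─ a
         │        │           └─ l *
         │        └─ t
         │           └─ a
         │              └─ f
         │                 └─ e
         │                    └─ n *
         └─ t
            └─ o
               └─ r
                  └─ m
                     └─ o
                        └─ r
                           └─ s
                              └─ o *
Counting every labelled node above: 38.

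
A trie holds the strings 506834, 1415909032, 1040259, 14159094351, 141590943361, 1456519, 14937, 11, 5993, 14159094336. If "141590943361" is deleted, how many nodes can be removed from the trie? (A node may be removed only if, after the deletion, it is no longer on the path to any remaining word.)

After clearing the end-marker at "141590943361", prune upward until reaching a node still needed by another word.
The suffix "1" (1 node) is used only by "141590943361"; "14159094336" is itself a stored word, so pruning stops there.
Nodes removed: 1

1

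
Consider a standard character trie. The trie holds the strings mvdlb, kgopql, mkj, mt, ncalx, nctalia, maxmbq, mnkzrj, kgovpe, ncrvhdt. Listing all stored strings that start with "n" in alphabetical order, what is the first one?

ncalx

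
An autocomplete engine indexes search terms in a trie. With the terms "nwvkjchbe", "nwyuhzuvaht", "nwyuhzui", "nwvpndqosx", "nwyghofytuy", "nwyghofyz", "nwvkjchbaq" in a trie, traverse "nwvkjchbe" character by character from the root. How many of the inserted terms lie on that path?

Traverse "nwvkjchbe" character by character; count nodes along the way that are marked as word ends.
Prefixes of the query that are stored words: "nwvkjchbe"
Count: 1

1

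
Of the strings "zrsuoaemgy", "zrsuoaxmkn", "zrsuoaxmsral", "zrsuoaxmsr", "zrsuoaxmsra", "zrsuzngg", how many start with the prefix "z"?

6

Traverse to the node for "z", then collect every word in that subtree.
Matches: "zrsuoaemgy", "zrsuoaxmkn", "zrsuoaxmsr", "zrsuoaxmsra", "zrsuoaxmsral", "zrsuzngg"
Count: 6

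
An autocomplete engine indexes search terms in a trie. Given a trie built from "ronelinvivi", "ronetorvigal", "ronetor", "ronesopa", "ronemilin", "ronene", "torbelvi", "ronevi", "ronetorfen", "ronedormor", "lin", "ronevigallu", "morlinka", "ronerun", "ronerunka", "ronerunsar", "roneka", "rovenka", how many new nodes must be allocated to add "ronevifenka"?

5

"ronevi" is already a path in the trie; the remaining "fenka" must be added.
New nodes needed: |"ronevifenka"| − 6 = 11 − 6 = 5.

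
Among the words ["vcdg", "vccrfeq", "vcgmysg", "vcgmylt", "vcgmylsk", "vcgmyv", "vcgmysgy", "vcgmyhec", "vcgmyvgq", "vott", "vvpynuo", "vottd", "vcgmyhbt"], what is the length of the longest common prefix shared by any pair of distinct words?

7

The deepest shared node is where two words last agree before diverging.
e.g. "vcgmysg" and "vcgmysgy" share the prefix "vcgmysg" of length 7; no pair shares a longer one.
Longest shared-prefix length: 7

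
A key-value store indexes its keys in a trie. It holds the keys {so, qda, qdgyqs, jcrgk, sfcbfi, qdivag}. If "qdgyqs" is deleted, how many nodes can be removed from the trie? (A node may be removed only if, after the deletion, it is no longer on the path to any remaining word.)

4

A node on "qdgyqs"'s path can go only if nothing else ends at it or branches off below it.
The suffix "gyqs" (4 nodes) is used only by "qdgyqs"; the node for "qd" still has the child "a", so pruning stops there.
Nodes removed: 4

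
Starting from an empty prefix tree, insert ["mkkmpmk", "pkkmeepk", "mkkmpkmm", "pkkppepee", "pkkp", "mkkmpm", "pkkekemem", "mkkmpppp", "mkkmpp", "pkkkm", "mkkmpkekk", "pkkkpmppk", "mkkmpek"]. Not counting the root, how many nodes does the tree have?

45

Count nodes per top-level branch (shared prefixes stored once):
  'm'-branch (mkkmpek, mkkmpkekk, mkkmpkmm, mkkmpm, mkkmpmk, mkkmpp, mkkmpppp): 18 nodes
  'p'-branch (pkkekemem, pkkkm, pkkkpmppk, pkkmeepk, pkkp, pkkppepee): 27 nodes
Sum: 45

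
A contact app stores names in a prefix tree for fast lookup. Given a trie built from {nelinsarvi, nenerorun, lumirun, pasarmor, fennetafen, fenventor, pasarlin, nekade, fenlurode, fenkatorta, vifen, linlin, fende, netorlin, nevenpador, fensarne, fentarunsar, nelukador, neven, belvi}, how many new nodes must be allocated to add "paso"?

"pas" is already a path in the trie; the remaining "o" must be added.
New nodes needed: |"paso"| − 3 = 4 − 3 = 1.

1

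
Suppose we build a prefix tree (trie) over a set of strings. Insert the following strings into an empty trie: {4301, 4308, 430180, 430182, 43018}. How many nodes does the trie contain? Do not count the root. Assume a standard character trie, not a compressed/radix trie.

8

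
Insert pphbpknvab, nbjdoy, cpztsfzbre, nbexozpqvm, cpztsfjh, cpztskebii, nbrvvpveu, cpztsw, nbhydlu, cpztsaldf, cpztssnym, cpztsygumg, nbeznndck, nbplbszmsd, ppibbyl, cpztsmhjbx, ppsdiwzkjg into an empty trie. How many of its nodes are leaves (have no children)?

A leaf is a node with no children — equivalently, the end of a word that is not a proper prefix of any other stored word.
Those words: "cpztsaldf", "cpztsfjh", "cpztsfzbre", "cpztskebii", "cpztsmhjbx", "cpztssnym", "cpztsw", "cpztsygumg", "nbexozpqvm", "nbeznndck", "nbhydlu", "nbjdoy", "nbplbszmsd", "nbrvvpveu", "pphbpknvab", "ppibbyl", "ppsdiwzkjg"
Leaf count: 17

17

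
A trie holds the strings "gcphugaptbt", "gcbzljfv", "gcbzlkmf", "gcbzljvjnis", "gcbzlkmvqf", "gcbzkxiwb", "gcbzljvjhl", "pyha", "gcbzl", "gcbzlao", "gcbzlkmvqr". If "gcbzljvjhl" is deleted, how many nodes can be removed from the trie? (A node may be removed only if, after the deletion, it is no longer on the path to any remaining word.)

After clearing the end-marker at "gcbzljvjhl", prune upward until reaching a node still needed by another word.
The suffix "hl" (2 nodes) is used only by "gcbzljvjhl"; the node for "gcbzljvj" still has the child "n", so pruning stops there.
Nodes removed: 2

2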